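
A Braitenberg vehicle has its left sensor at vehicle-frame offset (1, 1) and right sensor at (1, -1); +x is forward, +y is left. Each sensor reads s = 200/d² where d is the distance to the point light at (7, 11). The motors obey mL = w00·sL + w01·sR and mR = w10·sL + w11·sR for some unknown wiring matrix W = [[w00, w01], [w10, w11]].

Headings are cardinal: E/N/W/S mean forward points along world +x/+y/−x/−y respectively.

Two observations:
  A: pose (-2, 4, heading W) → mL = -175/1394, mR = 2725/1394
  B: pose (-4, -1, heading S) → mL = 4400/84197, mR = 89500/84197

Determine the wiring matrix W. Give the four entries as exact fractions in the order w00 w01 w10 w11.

1/2 -1/2 1 1/2

obs A: pose=(-2,4,W) → sL=50/41, sR=25/17, mL=-175/1394, mR=2725/1394
obs B: pose=(-4,-1,S) → sL=200/269, sR=200/313, mL=4400/84197, mR=89500/84197
sensor matrix S = [[50/41, 25/17], [200/269, 200/313]]; det S = -18435000/58685309
solve [mL_A; mL_B] = S·[w00; w01] and [mR_A; mR_B] = S·[w10; w11]:
  w00 = 1/2, w01 = -1/2, w10 = 1, w11 = 1/2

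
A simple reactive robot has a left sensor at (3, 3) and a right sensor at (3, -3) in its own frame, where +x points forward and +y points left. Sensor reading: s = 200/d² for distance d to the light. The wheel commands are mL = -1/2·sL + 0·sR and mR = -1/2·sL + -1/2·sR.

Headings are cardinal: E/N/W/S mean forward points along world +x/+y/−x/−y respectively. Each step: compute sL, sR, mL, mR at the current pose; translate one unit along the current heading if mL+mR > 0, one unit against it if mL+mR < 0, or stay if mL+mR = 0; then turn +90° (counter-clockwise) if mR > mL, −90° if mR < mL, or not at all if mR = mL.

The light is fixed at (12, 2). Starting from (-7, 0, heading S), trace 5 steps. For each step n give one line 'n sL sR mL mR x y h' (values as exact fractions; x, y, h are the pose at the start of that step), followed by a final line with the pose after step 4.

n=0: pose=(-7,0,S); sL=200/281, sR=200/509; mL=-100/281, mR=-79000/143029; mL+mR=-129900/143029 → advance -1; mR−mL=-100/509 → turn -1·90°
n=1: pose=(-7,1,W); sL=2/5, sR=25/61; mL=-1/5, mR=-247/610; mL+mR=-369/610 → advance -1; mR−mL=-25/122 → turn -1·90°
n=2: pose=(-6,1,N); sL=40/89, sR=200/229; mL=-20/89, mR=-13480/20381; mL+mR=-18060/20381 → advance -1; mR−mL=-100/229 → turn -1·90°
n=3: pose=(-6,0,E); sL=100/113, sR=4/5; mL=-50/113, mR=-476/565; mL+mR=-726/565 → advance -1; mR−mL=-2/5 → turn -1·90°
n=4: pose=(-7,0,S); sL=200/281, sR=200/509; mL=-100/281, mR=-79000/143029; mL+mR=-129900/143029 → advance -1; mR−mL=-100/509 → turn -1·90°

0 200/281 200/509 -100/281 -79000/143029 -7 0 S
1 2/5 25/61 -1/5 -247/610 -7 1 W
2 40/89 200/229 -20/89 -13480/20381 -6 1 N
3 100/113 4/5 -50/113 -476/565 -6 0 E
4 200/281 200/509 -100/281 -79000/143029 -7 0 S
final -7 1 W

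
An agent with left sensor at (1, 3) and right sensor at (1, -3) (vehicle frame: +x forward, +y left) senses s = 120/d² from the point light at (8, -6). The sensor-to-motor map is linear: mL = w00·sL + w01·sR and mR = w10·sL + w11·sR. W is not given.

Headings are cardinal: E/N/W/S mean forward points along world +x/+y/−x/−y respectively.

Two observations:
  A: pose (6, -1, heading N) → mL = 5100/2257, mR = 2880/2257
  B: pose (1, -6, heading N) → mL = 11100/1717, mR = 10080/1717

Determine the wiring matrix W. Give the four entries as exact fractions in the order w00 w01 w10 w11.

-1/2 1 -1 1

obs A: pose=(6,-1,N) → sL=120/61, sR=120/37, mL=5100/2257, mR=2880/2257
obs B: pose=(1,-6,N) → sL=120/101, sR=120/17, mL=11100/1717, mR=10080/1717
sensor matrix S = [[120/61, 120/37], [120/101, 120/17]]; det S = 38880000/3875269
solve [mL_A; mL_B] = S·[w00; w01] and [mR_A; mR_B] = S·[w10; w11]:
  w00 = -1/2, w01 = 1, w10 = -1, w11 = 1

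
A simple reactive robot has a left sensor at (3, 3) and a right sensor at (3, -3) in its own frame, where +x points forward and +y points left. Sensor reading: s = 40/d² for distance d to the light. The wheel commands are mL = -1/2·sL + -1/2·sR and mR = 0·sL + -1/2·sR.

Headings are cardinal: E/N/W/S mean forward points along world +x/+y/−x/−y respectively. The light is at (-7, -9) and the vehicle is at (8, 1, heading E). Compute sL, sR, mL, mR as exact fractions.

40/493 40/373 -17320/183889 -20/373

left sensor world pos  = (11, 4); dL² = 493
right sensor world pos = (11, -2); dR² = 373
sL = 40/493 = 40/493
sR = 40/373 = 40/373
mL = -1/2·sL + -1/2·sR = -17320/183889
mR = 0·sL + -1/2·sR = -20/373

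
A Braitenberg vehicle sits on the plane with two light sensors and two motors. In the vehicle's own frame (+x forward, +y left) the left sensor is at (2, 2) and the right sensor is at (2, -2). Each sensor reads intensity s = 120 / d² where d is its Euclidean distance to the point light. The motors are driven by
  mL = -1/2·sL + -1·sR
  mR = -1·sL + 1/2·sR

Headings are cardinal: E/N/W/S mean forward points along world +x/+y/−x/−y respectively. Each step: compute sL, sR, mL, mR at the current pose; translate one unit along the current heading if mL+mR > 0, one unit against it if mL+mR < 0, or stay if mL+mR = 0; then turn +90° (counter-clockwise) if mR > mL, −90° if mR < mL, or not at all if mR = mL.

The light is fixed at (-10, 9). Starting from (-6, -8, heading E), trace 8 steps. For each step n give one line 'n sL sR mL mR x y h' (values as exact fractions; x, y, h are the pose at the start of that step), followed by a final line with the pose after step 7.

n=0: pose=(-6,-8,E); sL=40/87, sR=120/397; mL=-18380/34539, mR=-10660/34539; mL+mR=-9680/11513 → advance -1; mR−mL=7720/34539 → turn +1·90°
n=1: pose=(-7,-8,N); sL=60/113, sR=12/25; mL=-2106/2825, mR=-822/2825; mL+mR=-2928/2825 → advance -1; mR−mL=1284/2825 → turn +1·90°
n=2: pose=(-7,-9,W); sL=120/401, sR=120/257; mL=-63540/103057, mR=-6780/103057; mL+mR=-70320/103057 → advance -1; mR−mL=56760/103057 → turn +1·90°
n=3: pose=(-6,-9,S); sL=30/109, sR=30/101; mL=-4785/11009, mR=-1395/11009; mL+mR=-6180/11009 → advance -1; mR−mL=3390/11009 → turn +1·90°
n=4: pose=(-6,-8,E); sL=40/87, sR=120/397; mL=-18380/34539, mR=-10660/34539; mL+mR=-9680/11513 → advance -1; mR−mL=7720/34539 → turn +1·90°
n=5: pose=(-7,-8,N); sL=60/113, sR=12/25; mL=-2106/2825, mR=-822/2825; mL+mR=-2928/2825 → advance -1; mR−mL=1284/2825 → turn +1·90°
n=6: pose=(-7,-9,W); sL=120/401, sR=120/257; mL=-63540/103057, mR=-6780/103057; mL+mR=-70320/103057 → advance -1; mR−mL=56760/103057 → turn +1·90°
n=7: pose=(-6,-9,S); sL=30/109, sR=30/101; mL=-4785/11009, mR=-1395/11009; mL+mR=-6180/11009 → advance -1; mR−mL=3390/11009 → turn +1·90°

0 40/87 120/397 -18380/34539 -10660/34539 -6 -8 E
1 60/113 12/25 -2106/2825 -822/2825 -7 -8 N
2 120/401 120/257 -63540/103057 -6780/103057 -7 -9 W
3 30/109 30/101 -4785/11009 -1395/11009 -6 -9 S
4 40/87 120/397 -18380/34539 -10660/34539 -6 -8 E
5 60/113 12/25 -2106/2825 -822/2825 -7 -8 N
6 120/401 120/257 -63540/103057 -6780/103057 -7 -9 W
7 30/109 30/101 -4785/11009 -1395/11009 -6 -9 S
final -6 -8 E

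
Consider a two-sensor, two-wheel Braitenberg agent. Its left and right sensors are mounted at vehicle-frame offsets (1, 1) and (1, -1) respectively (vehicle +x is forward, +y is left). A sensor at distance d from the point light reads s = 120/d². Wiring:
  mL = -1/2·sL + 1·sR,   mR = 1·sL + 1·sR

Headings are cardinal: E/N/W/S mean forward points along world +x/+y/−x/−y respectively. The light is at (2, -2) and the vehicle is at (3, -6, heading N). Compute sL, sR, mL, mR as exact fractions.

40/3 120/13 100/39 880/39

left sensor world pos  = (2, -5); dL² = 9
right sensor world pos = (4, -5); dR² = 13
sL = 120/9 = 40/3
sR = 120/13 = 120/13
mL = -1/2·sL + 1·sR = 100/39
mR = 1·sL + 1·sR = 880/39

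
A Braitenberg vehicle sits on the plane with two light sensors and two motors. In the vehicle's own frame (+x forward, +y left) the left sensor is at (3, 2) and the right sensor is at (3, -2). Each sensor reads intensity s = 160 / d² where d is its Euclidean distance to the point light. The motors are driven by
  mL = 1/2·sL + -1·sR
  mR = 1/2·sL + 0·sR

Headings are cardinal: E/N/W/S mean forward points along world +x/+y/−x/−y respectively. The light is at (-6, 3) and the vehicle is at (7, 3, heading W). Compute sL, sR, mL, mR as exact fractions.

left sensor world pos  = (4, 1); dL² = 104
right sensor world pos = (4, 5); dR² = 104
sL = 160/104 = 20/13
sR = 160/104 = 20/13
mL = 1/2·sL + -1·sR = -10/13
mR = 1/2·sL + 0·sR = 10/13

20/13 20/13 -10/13 10/13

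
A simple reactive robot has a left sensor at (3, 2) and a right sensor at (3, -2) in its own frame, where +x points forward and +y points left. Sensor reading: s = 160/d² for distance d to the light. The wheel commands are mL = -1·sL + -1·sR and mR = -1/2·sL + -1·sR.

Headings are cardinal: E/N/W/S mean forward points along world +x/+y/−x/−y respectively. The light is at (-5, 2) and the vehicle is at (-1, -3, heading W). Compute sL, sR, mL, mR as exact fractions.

16/5 16 -96/5 -88/5

left sensor world pos  = (-4, -5); dL² = 50
right sensor world pos = (-4, -1); dR² = 10
sL = 160/50 = 16/5
sR = 160/10 = 16
mL = -1·sL + -1·sR = -96/5
mR = -1/2·sL + -1·sR = -88/5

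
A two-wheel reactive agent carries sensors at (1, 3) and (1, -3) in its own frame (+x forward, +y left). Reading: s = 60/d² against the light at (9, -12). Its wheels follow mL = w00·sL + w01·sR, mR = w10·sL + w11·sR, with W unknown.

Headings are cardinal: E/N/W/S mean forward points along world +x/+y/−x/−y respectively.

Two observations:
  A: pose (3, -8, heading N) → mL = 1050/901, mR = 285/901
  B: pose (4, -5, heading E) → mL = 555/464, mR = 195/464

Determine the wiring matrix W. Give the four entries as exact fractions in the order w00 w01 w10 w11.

obs A: pose=(3,-8,N) → sL=30/53, sR=30/17, mL=1050/901, mR=285/901
obs B: pose=(4,-5,E) → sL=15/29, sR=15/8, mL=555/464, mR=195/464
sensor matrix S = [[30/53, 30/17], [15/29, 15/8]]; det S = 15525/104516
solve [mL_A; mL_B] = S·[w00; w01] and [mR_A; mR_B] = S·[w10; w11]:
  w00 = 1/2, w01 = 1/2, w10 = -1, w11 = 1/2

1/2 1/2 -1 1/2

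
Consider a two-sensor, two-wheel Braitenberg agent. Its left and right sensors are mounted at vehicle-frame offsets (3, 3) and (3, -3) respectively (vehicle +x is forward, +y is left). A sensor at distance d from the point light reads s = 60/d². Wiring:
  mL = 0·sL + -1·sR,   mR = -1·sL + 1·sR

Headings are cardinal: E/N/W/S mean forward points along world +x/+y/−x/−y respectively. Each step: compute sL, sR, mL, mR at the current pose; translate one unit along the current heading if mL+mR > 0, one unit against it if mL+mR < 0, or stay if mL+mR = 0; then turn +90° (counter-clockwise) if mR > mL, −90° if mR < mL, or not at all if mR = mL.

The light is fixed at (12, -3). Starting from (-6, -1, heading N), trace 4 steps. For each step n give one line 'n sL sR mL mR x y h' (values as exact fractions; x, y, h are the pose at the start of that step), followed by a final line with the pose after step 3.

0 30/233 6/25 -6/25 648/5825 -6 -1 N
1 12/89 60/457 -60/457 -144/40673 -6 -2 W
2 3/10 15/101 -15/101 -153/1010 -5 -2 S
3 60/401 12/85 -12/85 -288/34085 -5 -1 W
final -4 -1 S

n=0: pose=(-6,-1,N); sL=30/233, sR=6/25; mL=-6/25, mR=648/5825; mL+mR=-30/233 → advance -1; mR−mL=2046/5825 → turn +1·90°
n=1: pose=(-6,-2,W); sL=12/89, sR=60/457; mL=-60/457, mR=-144/40673; mL+mR=-12/89 → advance -1; mR−mL=5196/40673 → turn +1·90°
n=2: pose=(-5,-2,S); sL=3/10, sR=15/101; mL=-15/101, mR=-153/1010; mL+mR=-3/10 → advance -1; mR−mL=-3/1010 → turn -1·90°
n=3: pose=(-5,-1,W); sL=60/401, sR=12/85; mL=-12/85, mR=-288/34085; mL+mR=-60/401 → advance -1; mR−mL=4524/34085 → turn +1·90°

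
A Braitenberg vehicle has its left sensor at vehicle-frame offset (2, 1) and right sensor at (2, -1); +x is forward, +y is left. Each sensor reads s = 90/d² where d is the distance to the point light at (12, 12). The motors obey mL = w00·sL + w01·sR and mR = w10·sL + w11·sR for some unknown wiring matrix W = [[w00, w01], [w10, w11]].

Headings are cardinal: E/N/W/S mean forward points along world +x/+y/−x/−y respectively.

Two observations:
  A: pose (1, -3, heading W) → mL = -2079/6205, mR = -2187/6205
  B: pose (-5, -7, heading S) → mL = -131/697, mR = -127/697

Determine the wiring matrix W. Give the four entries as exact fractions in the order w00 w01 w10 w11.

-1 -1/2 -1/2 -1

obs A: pose=(1,-3,W) → sL=18/85, sR=18/73, mL=-2079/6205, mR=-2187/6205
obs B: pose=(-5,-7,S) → sL=90/697, sR=2/17, mL=-131/697, mR=-127/697
sensor matrix S = [[18/85, 18/73], [90/697, 2/17]]; det S = -29952/4324885
solve [mL_A; mL_B] = S·[w00; w01] and [mR_A; mR_B] = S·[w10; w11]:
  w00 = -1, w01 = -1/2, w10 = -1/2, w11 = -1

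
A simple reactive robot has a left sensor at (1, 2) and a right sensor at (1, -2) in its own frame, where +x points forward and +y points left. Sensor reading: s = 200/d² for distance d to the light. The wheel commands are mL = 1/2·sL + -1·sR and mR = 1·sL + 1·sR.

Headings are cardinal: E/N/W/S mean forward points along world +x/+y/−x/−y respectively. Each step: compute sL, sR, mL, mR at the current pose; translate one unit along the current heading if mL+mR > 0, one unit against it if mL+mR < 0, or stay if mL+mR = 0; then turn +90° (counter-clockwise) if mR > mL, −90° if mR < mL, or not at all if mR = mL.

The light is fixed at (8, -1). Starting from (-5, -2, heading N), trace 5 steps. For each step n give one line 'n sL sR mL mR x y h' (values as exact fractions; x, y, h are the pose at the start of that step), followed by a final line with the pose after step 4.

0 8/9 200/121 -1316/1089 2768/1089 -5 -2 N
1 1 1 -1/2 2 -5 -1 W
2 40/29 200/257 -660/7453 16080/7453 -6 -1 S
3 20/17 100/89 -810/1513 3480/1513 -6 -2 E
4 8/9 200/121 -1316/1089 2768/1089 -5 -2 N
final -5 -1 W

n=0: pose=(-5,-2,N); sL=8/9, sR=200/121; mL=-1316/1089, mR=2768/1089; mL+mR=4/3 → advance +1; mR−mL=4084/1089 → turn +1·90°
n=1: pose=(-5,-1,W); sL=1, sR=1; mL=-1/2, mR=2; mL+mR=3/2 → advance +1; mR−mL=5/2 → turn +1·90°
n=2: pose=(-6,-1,S); sL=40/29, sR=200/257; mL=-660/7453, mR=16080/7453; mL+mR=60/29 → advance +1; mR−mL=16740/7453 → turn +1·90°
n=3: pose=(-6,-2,E); sL=20/17, sR=100/89; mL=-810/1513, mR=3480/1513; mL+mR=30/17 → advance +1; mR−mL=4290/1513 → turn +1·90°
n=4: pose=(-5,-2,N); sL=8/9, sR=200/121; mL=-1316/1089, mR=2768/1089; mL+mR=4/3 → advance +1; mR−mL=4084/1089 → turn +1·90°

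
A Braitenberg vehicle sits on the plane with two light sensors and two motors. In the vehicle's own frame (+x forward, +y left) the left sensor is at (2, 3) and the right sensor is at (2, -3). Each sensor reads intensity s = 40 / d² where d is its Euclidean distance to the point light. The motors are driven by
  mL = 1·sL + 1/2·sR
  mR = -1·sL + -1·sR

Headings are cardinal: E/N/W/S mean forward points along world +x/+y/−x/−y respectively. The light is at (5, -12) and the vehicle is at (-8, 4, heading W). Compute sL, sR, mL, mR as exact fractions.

left sensor world pos  = (-10, 1); dL² = 394
right sensor world pos = (-10, 7); dR² = 586
sL = 40/394 = 20/197
sR = 40/586 = 20/293
mL = 1·sL + 1/2·sR = 7830/57721
mR = -1·sL + -1·sR = -9800/57721

20/197 20/293 7830/57721 -9800/57721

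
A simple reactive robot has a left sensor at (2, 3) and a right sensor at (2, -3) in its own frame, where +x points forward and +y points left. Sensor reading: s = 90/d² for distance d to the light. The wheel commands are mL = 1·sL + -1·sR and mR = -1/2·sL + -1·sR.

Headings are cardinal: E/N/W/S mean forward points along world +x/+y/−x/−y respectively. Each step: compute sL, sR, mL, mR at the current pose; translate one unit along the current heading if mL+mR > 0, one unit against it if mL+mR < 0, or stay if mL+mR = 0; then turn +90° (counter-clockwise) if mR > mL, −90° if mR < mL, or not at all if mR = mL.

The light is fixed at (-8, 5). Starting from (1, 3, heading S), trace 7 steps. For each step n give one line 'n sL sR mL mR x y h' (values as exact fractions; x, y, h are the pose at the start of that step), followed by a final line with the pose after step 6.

n=0: pose=(1,3,S); sL=9/16, sR=45/26; mL=-243/208, mR=-837/416; mL+mR=-1323/416 → advance -1; mR−mL=-27/32 → turn -1·90°
n=1: pose=(1,4,W); sL=18/13, sR=90/53; mL=-216/689, mR=-1647/689; mL+mR=-1863/689 → advance -1; mR−mL=-27/13 → turn -1·90°
n=2: pose=(2,4,N); sL=9/5, sR=9/17; mL=108/85, mR=-243/170; mL+mR=-27/170 → advance -1; mR−mL=-27/10 → turn -1·90°
n=3: pose=(2,3,E); sL=18/29, sR=90/169; mL=432/4901, mR=-4131/4901; mL+mR=-3699/4901 → advance -1; mR−mL=-27/29 → turn -1·90°
n=4: pose=(1,3,S); sL=9/16, sR=45/26; mL=-243/208, mR=-837/416; mL+mR=-1323/416 → advance -1; mR−mL=-27/32 → turn -1·90°
n=5: pose=(1,4,W); sL=18/13, sR=90/53; mL=-216/689, mR=-1647/689; mL+mR=-1863/689 → advance -1; mR−mL=-27/13 → turn -1·90°
n=6: pose=(2,4,N); sL=9/5, sR=9/17; mL=108/85, mR=-243/170; mL+mR=-27/170 → advance -1; mR−mL=-27/10 → turn -1·90°

0 9/16 45/26 -243/208 -837/416 1 3 S
1 18/13 90/53 -216/689 -1647/689 1 4 W
2 9/5 9/17 108/85 -243/170 2 4 N
3 18/29 90/169 432/4901 -4131/4901 2 3 E
4 9/16 45/26 -243/208 -837/416 1 3 S
5 18/13 90/53 -216/689 -1647/689 1 4 W
6 9/5 9/17 108/85 -243/170 2 4 N
final 2 3 E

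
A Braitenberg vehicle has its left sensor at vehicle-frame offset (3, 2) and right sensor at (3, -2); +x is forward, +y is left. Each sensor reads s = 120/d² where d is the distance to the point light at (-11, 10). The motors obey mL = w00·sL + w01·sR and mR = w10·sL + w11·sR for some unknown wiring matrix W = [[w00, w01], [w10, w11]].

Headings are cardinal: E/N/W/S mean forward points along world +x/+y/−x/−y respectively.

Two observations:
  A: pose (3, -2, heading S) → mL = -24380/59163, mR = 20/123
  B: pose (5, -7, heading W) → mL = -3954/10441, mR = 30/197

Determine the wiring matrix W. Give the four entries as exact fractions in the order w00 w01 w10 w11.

-1 -1/2 0 1/2

obs A: pose=(3,-2,S) → sL=120/481, sR=40/123, mL=-24380/59163, mR=20/123
obs B: pose=(5,-7,W) → sL=12/53, sR=60/197, mL=-3954/10441, mR=30/197
sensor matrix S = [[120/481, 40/123], [12/53, 60/197]]; det S = 484480/205906961
solve [mL_A; mL_B] = S·[w00; w01] and [mR_A; mR_B] = S·[w10; w11]:
  w00 = -1, w01 = -1/2, w10 = 0, w11 = 1/2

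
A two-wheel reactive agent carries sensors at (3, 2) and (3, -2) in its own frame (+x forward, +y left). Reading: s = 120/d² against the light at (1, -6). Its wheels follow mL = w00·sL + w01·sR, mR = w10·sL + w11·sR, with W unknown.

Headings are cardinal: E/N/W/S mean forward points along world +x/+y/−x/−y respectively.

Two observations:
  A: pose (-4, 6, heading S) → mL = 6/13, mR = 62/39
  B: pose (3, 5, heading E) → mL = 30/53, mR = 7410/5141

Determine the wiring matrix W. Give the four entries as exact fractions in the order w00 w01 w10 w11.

0 1/2 1/2 1

obs A: pose=(-4,6,S) → sL=4/3, sR=12/13, mL=6/13, mR=62/39
obs B: pose=(3,5,E) → sL=60/97, sR=60/53, mL=30/53, mR=7410/5141
sensor matrix S = [[4/3, 12/13], [60/97, 60/53]]; det S = 62720/66833
solve [mL_A; mL_B] = S·[w00; w01] and [mR_A; mR_B] = S·[w10; w11]:
  w00 = 0, w01 = 1/2, w10 = 1/2, w11 = 1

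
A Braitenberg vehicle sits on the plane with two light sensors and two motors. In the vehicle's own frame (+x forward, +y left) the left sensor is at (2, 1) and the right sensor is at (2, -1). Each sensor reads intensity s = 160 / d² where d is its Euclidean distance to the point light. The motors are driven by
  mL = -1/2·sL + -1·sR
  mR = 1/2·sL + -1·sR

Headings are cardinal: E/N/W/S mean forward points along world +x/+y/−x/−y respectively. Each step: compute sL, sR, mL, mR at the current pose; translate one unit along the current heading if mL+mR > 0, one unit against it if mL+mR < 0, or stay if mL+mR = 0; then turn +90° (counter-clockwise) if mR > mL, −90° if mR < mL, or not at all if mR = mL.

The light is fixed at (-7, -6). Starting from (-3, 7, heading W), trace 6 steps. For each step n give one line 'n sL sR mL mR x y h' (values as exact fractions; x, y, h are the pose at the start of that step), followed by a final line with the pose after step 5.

0 40/37 4/5 -248/185 -48/185 -3 7 W
1 160/157 160/137 -36080/21509 -14160/21509 -2 7 S
2 80/137 80/109 -15320/14933 -6600/14933 -2 8 E
3 32/53 160/281 -12976/14893 -3984/14893 -3 8 N
4 40/37 4/5 -248/185 -48/185 -3 7 W
5 160/157 160/137 -36080/21509 -14160/21509 -2 7 S
final -2 8 E

n=0: pose=(-3,7,W); sL=40/37, sR=4/5; mL=-248/185, mR=-48/185; mL+mR=-8/5 → advance -1; mR−mL=40/37 → turn +1·90°
n=1: pose=(-2,7,S); sL=160/157, sR=160/137; mL=-36080/21509, mR=-14160/21509; mL+mR=-320/137 → advance -1; mR−mL=160/157 → turn +1·90°
n=2: pose=(-2,8,E); sL=80/137, sR=80/109; mL=-15320/14933, mR=-6600/14933; mL+mR=-160/109 → advance -1; mR−mL=80/137 → turn +1·90°
n=3: pose=(-3,8,N); sL=32/53, sR=160/281; mL=-12976/14893, mR=-3984/14893; mL+mR=-320/281 → advance -1; mR−mL=32/53 → turn +1·90°
n=4: pose=(-3,7,W); sL=40/37, sR=4/5; mL=-248/185, mR=-48/185; mL+mR=-8/5 → advance -1; mR−mL=40/37 → turn +1·90°
n=5: pose=(-2,7,S); sL=160/157, sR=160/137; mL=-36080/21509, mR=-14160/21509; mL+mR=-320/137 → advance -1; mR−mL=160/157 → turn +1·90°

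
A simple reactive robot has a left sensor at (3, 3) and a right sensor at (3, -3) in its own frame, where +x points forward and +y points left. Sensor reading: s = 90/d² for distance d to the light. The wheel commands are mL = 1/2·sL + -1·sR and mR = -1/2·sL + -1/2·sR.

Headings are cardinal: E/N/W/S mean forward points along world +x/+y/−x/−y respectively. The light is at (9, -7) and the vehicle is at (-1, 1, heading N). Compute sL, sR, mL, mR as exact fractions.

left sensor world pos  = (-4, 4); dL² = 290
right sensor world pos = (2, 4); dR² = 170
sL = 90/290 = 9/29
sR = 90/170 = 9/17
mL = 1/2·sL + -1·sR = -369/986
mR = -1/2·sL + -1/2·sR = -207/493

9/29 9/17 -369/986 -207/493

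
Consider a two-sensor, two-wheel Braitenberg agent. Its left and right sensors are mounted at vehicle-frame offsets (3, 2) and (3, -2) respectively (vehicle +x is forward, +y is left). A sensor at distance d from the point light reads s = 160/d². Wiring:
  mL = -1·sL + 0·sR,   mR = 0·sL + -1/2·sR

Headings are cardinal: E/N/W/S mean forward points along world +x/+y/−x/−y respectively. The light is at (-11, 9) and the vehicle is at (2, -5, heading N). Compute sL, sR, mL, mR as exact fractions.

80/121 80/173 -80/121 -40/173

left sensor world pos  = (0, -2); dL² = 242
right sensor world pos = (4, -2); dR² = 346
sL = 160/242 = 80/121
sR = 160/346 = 80/173
mL = -1·sL + 0·sR = -80/121
mR = 0·sL + -1/2·sR = -40/173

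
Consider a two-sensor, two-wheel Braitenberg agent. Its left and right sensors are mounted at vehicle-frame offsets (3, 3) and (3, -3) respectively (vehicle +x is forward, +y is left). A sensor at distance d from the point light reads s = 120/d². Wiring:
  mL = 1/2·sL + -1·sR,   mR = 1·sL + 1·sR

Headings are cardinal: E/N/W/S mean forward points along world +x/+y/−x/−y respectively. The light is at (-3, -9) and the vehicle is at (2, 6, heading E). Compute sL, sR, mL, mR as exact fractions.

30/97 15/26 -1065/2522 2235/2522

left sensor world pos  = (5, 9); dL² = 388
right sensor world pos = (5, 3); dR² = 208
sL = 120/388 = 30/97
sR = 120/208 = 15/26
mL = 1/2·sL + -1·sR = -1065/2522
mR = 1·sL + 1·sR = 2235/2522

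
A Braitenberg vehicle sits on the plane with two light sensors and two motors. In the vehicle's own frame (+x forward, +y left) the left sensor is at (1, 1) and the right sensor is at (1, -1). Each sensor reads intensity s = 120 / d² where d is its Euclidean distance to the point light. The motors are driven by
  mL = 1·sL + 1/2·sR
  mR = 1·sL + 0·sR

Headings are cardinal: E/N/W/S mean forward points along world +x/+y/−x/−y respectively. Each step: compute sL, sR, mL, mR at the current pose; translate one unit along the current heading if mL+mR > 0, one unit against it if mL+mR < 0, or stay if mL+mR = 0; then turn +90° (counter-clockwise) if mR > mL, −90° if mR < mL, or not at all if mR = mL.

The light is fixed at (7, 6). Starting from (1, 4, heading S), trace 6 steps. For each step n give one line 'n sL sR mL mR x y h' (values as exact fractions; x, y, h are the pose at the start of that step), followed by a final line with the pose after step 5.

n=0: pose=(1,4,S); sL=60/17, sR=60/29; mL=2250/493, mR=60/17; mL+mR=3990/493 → advance +1; mR−mL=-30/29 → turn -1·90°
n=1: pose=(1,3,W); sL=24/13, sR=120/53; mL=2052/689, mR=24/13; mL+mR=3324/689 → advance +1; mR−mL=-60/53 → turn -1·90°
n=2: pose=(0,3,N); sL=30/17, sR=3; mL=111/34, mR=30/17; mL+mR=171/34 → advance +1; mR−mL=-3/2 → turn -1·90°
n=3: pose=(0,4,E); sL=120/37, sR=8/3; mL=508/111, mR=120/37; mL+mR=868/111 → advance +1; mR−mL=-4/3 → turn -1·90°
n=4: pose=(1,4,S); sL=60/17, sR=60/29; mL=2250/493, mR=60/17; mL+mR=3990/493 → advance +1; mR−mL=-30/29 → turn -1·90°
n=5: pose=(1,3,W); sL=24/13, sR=120/53; mL=2052/689, mR=24/13; mL+mR=3324/689 → advance +1; mR−mL=-60/53 → turn -1·90°

0 60/17 60/29 2250/493 60/17 1 4 S
1 24/13 120/53 2052/689 24/13 1 3 W
2 30/17 3 111/34 30/17 0 3 N
3 120/37 8/3 508/111 120/37 0 4 E
4 60/17 60/29 2250/493 60/17 1 4 S
5 24/13 120/53 2052/689 24/13 1 3 W
final 0 3 N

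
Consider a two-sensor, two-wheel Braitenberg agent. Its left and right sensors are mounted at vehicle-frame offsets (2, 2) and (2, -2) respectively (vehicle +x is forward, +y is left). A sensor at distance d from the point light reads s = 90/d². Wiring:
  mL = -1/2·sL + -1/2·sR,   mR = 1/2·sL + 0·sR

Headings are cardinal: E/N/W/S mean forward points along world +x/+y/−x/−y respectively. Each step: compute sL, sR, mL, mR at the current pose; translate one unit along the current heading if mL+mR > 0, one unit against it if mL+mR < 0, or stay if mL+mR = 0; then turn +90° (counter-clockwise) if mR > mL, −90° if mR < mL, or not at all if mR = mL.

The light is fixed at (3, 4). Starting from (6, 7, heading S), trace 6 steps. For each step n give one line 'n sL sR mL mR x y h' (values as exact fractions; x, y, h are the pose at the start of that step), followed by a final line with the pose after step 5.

n=0: pose=(6,7,S); sL=45/13, sR=45; mL=-315/13, mR=45/26; mL+mR=-45/2 → advance -1; mR−mL=675/26 → turn +1·90°
n=1: pose=(6,8,E); sL=90/61, sR=90/29; mL=-4050/1769, mR=45/61; mL+mR=-45/29 → advance -1; mR−mL=5355/1769 → turn +1·90°
n=2: pose=(5,8,N); sL=5/2, sR=45/26; mL=-55/26, mR=5/4; mL+mR=-45/52 → advance -1; mR−mL=175/52 → turn +1·90°
n=3: pose=(5,7,W); sL=90, sR=18/5; mL=-234/5, mR=45; mL+mR=-9/5 → advance -1; mR−mL=459/5 → turn +1·90°
n=4: pose=(6,7,S); sL=45/13, sR=45; mL=-315/13, mR=45/26; mL+mR=-45/2 → advance -1; mR−mL=675/26 → turn +1·90°
n=5: pose=(6,8,E); sL=90/61, sR=90/29; mL=-4050/1769, mR=45/61; mL+mR=-45/29 → advance -1; mR−mL=5355/1769 → turn +1·90°

0 45/13 45 -315/13 45/26 6 7 S
1 90/61 90/29 -4050/1769 45/61 6 8 E
2 5/2 45/26 -55/26 5/4 5 8 N
3 90 18/5 -234/5 45 5 7 W
4 45/13 45 -315/13 45/26 6 7 S
5 90/61 90/29 -4050/1769 45/61 6 8 E
final 5 8 N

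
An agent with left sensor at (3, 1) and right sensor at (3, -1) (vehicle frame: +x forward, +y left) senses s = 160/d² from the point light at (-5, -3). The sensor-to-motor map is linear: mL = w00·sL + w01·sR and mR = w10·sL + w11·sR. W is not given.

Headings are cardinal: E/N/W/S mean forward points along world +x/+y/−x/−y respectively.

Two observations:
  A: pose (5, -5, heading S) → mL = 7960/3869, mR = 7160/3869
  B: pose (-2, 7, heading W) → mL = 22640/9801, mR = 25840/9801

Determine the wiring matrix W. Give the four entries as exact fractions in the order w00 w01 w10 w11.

obs A: pose=(5,-5,S) → sL=80/73, sR=80/53, mL=7960/3869, mR=7160/3869
obs B: pose=(-2,7,W) → sL=160/81, sR=160/121, mL=22640/9801, mR=25840/9801
sensor matrix S = [[80/73, 80/53], [160/81, 160/121]]; det S = -58112000/37920069
solve [mL_A; mL_B] = S·[w00; w01] and [mR_A; mR_B] = S·[w10; w11]:
  w00 = 1/2, w01 = 1, w10 = 1, w11 = 1/2

1/2 1 1 1/2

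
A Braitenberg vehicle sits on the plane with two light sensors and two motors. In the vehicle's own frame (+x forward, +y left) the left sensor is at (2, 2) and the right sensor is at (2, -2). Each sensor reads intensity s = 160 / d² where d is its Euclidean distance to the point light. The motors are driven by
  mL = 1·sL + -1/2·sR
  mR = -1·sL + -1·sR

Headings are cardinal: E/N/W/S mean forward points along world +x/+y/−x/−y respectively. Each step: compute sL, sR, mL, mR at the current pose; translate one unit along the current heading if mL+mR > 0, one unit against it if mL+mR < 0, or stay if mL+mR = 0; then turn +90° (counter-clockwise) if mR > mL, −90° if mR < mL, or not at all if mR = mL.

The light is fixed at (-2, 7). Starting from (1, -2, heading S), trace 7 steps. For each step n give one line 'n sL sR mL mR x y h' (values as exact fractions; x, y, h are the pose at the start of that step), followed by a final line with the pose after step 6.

n=0: pose=(1,-2,S); sL=80/73, sR=80/61; mL=1960/4453, mR=-10720/4453; mL+mR=-120/61 → advance -1; mR−mL=-12680/4453 → turn -1·90°
n=1: pose=(1,-1,W); sL=160/101, sR=160/37; mL=-2160/3737, mR=-22080/3737; mL+mR=-240/37 → advance -1; mR−mL=-19920/3737 → turn -1·90°
n=2: pose=(2,-1,N); sL=4, sR=20/9; mL=26/9, mR=-56/9; mL+mR=-10/3 → advance -1; mR−mL=-82/9 → turn -1·90°
n=3: pose=(2,-2,E); sL=32/17, sR=160/157; mL=3664/2669, mR=-7744/2669; mL+mR=-240/157 → advance -1; mR−mL=-11408/2669 → turn -1·90°
n=4: pose=(1,-2,S); sL=80/73, sR=80/61; mL=1960/4453, mR=-10720/4453; mL+mR=-120/61 → advance -1; mR−mL=-12680/4453 → turn -1·90°
n=5: pose=(1,-1,W); sL=160/101, sR=160/37; mL=-2160/3737, mR=-22080/3737; mL+mR=-240/37 → advance -1; mR−mL=-19920/3737 → turn -1·90°
n=6: pose=(2,-1,N); sL=4, sR=20/9; mL=26/9, mR=-56/9; mL+mR=-10/3 → advance -1; mR−mL=-82/9 → turn -1·90°

0 80/73 80/61 1960/4453 -10720/4453 1 -2 S
1 160/101 160/37 -2160/3737 -22080/3737 1 -1 W
2 4 20/9 26/9 -56/9 2 -1 N
3 32/17 160/157 3664/2669 -7744/2669 2 -2 E
4 80/73 80/61 1960/4453 -10720/4453 1 -2 S
5 160/101 160/37 -2160/3737 -22080/3737 1 -1 W
6 4 20/9 26/9 -56/9 2 -1 N
final 2 -2 E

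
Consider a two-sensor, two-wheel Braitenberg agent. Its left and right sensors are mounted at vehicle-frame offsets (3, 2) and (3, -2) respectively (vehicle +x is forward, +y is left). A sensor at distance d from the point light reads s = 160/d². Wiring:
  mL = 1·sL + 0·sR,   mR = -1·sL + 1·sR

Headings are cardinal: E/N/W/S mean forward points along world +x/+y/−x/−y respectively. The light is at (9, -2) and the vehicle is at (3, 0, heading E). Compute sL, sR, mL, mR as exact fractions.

32/5 160/9 32/5 512/45

left sensor world pos  = (6, 2); dL² = 25
right sensor world pos = (6, -2); dR² = 9
sL = 160/25 = 32/5
sR = 160/9 = 160/9
mL = 1·sL + 0·sR = 32/5
mR = -1·sL + 1·sR = 512/45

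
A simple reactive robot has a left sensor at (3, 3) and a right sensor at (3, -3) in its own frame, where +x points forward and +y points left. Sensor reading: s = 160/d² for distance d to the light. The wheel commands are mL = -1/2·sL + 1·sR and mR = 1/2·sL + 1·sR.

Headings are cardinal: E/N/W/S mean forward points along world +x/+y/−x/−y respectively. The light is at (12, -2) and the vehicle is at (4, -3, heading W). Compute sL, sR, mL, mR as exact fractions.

160/137 32/25 2384/3425 6384/3425

left sensor world pos  = (1, -6); dL² = 137
right sensor world pos = (1, 0); dR² = 125
sL = 160/137 = 160/137
sR = 160/125 = 32/25
mL = -1/2·sL + 1·sR = 2384/3425
mR = 1/2·sL + 1·sR = 6384/3425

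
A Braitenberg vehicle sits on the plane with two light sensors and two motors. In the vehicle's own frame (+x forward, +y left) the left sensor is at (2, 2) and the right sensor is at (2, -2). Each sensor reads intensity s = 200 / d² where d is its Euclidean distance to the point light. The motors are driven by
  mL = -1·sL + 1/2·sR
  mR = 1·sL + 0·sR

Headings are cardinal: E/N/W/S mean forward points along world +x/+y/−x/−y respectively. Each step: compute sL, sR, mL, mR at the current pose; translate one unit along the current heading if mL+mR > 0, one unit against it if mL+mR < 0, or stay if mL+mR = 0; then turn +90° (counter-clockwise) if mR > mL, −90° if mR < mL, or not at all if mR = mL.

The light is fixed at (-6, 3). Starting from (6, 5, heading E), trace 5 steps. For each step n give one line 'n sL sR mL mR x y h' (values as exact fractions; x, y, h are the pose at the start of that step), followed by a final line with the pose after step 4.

n=0: pose=(6,5,E); sL=50/53, sR=50/49; mL=-1125/2597, mR=50/53; mL+mR=25/49 → advance +1; mR−mL=3575/2597 → turn +1·90°
n=1: pose=(7,5,N); sL=200/137, sR=200/241; mL=-34500/33017, mR=200/137; mL+mR=100/241 → advance +1; mR−mL=82700/33017 → turn +1·90°
n=2: pose=(7,6,W); sL=100/61, sR=100/73; mL=-4250/4453, mR=100/61; mL+mR=50/73 → advance +1; mR−mL=11550/4453 → turn +1·90°
n=3: pose=(6,6,S); sL=200/197, sR=200/101; mL=-500/19897, mR=200/197; mL+mR=100/101 → advance +1; mR−mL=20700/19897 → turn +1·90°
n=4: pose=(6,5,E); sL=50/53, sR=50/49; mL=-1125/2597, mR=50/53; mL+mR=25/49 → advance +1; mR−mL=3575/2597 → turn +1·90°

0 50/53 50/49 -1125/2597 50/53 6 5 E
1 200/137 200/241 -34500/33017 200/137 7 5 N
2 100/61 100/73 -4250/4453 100/61 7 6 W
3 200/197 200/101 -500/19897 200/197 6 6 S
4 50/53 50/49 -1125/2597 50/53 6 5 E
final 7 5 N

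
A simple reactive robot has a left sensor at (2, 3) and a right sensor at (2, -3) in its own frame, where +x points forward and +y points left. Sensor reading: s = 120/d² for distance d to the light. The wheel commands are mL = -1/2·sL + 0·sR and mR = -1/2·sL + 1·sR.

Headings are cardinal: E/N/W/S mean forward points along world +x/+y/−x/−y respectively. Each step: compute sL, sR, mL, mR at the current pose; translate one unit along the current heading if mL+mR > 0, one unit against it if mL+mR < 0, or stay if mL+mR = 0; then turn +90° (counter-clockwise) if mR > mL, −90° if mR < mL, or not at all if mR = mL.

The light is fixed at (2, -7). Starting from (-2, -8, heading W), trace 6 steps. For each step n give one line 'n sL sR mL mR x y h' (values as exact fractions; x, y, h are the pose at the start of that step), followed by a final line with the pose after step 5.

0 30/13 3 -15/13 24/13 -2 -8 W
1 120/13 120/73 -60/13 -2820/949 -3 -8 S
2 20/3 20/3 -10/3 10/3 -3 -7 E
3 30/17 15 -15/17 240/17 -3 -7 N
4 120/53 24/13 -60/53 492/689 -3 -6 W
5 60 12/5 -30 -138/5 -2 -6 S
final -2 -5 E

n=0: pose=(-2,-8,W); sL=30/13, sR=3; mL=-15/13, mR=24/13; mL+mR=9/13 → advance +1; mR−mL=3 → turn +1·90°
n=1: pose=(-3,-8,S); sL=120/13, sR=120/73; mL=-60/13, mR=-2820/949; mL+mR=-7200/949 → advance -1; mR−mL=120/73 → turn +1·90°
n=2: pose=(-3,-7,E); sL=20/3, sR=20/3; mL=-10/3, mR=10/3; mL+mR=0 → advance +0; mR−mL=20/3 → turn +1·90°
n=3: pose=(-3,-7,N); sL=30/17, sR=15; mL=-15/17, mR=240/17; mL+mR=225/17 → advance +1; mR−mL=15 → turn +1·90°
n=4: pose=(-3,-6,W); sL=120/53, sR=24/13; mL=-60/53, mR=492/689; mL+mR=-288/689 → advance -1; mR−mL=24/13 → turn +1·90°
n=5: pose=(-2,-6,S); sL=60, sR=12/5; mL=-30, mR=-138/5; mL+mR=-288/5 → advance -1; mR−mL=12/5 → turn +1·90°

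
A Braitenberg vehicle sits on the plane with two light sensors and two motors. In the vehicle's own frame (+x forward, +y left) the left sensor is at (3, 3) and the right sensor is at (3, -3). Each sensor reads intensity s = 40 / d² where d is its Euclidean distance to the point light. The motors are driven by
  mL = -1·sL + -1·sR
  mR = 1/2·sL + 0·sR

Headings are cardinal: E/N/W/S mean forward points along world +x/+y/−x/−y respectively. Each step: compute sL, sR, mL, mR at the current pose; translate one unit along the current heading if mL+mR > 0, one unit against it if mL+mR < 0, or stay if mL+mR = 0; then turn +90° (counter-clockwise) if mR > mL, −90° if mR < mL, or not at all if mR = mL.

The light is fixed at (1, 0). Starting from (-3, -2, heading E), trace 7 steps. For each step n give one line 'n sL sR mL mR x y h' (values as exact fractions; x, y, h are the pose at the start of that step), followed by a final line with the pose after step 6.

0 20 20/13 -280/13 10 -3 -2 E
1 8/13 8 -112/13 4/13 -4 -2 N
2 2/5 5/8 -41/40 1/5 -4 -3 W
3 40/37 8/17 -976/629 20/37 -3 -3 S
4 20 20/13 -280/13 10 -3 -2 E
5 8/13 8 -112/13 4/13 -4 -2 N
6 2/5 5/8 -41/40 1/5 -4 -3 W
final -3 -3 S

n=0: pose=(-3,-2,E); sL=20, sR=20/13; mL=-280/13, mR=10; mL+mR=-150/13 → advance -1; mR−mL=410/13 → turn +1·90°
n=1: pose=(-4,-2,N); sL=8/13, sR=8; mL=-112/13, mR=4/13; mL+mR=-108/13 → advance -1; mR−mL=116/13 → turn +1·90°
n=2: pose=(-4,-3,W); sL=2/5, sR=5/8; mL=-41/40, mR=1/5; mL+mR=-33/40 → advance -1; mR−mL=49/40 → turn +1·90°
n=3: pose=(-3,-3,S); sL=40/37, sR=8/17; mL=-976/629, mR=20/37; mL+mR=-636/629 → advance -1; mR−mL=1316/629 → turn +1·90°
n=4: pose=(-3,-2,E); sL=20, sR=20/13; mL=-280/13, mR=10; mL+mR=-150/13 → advance -1; mR−mL=410/13 → turn +1·90°
n=5: pose=(-4,-2,N); sL=8/13, sR=8; mL=-112/13, mR=4/13; mL+mR=-108/13 → advance -1; mR−mL=116/13 → turn +1·90°
n=6: pose=(-4,-3,W); sL=2/5, sR=5/8; mL=-41/40, mR=1/5; mL+mR=-33/40 → advance -1; mR−mL=49/40 → turn +1·90°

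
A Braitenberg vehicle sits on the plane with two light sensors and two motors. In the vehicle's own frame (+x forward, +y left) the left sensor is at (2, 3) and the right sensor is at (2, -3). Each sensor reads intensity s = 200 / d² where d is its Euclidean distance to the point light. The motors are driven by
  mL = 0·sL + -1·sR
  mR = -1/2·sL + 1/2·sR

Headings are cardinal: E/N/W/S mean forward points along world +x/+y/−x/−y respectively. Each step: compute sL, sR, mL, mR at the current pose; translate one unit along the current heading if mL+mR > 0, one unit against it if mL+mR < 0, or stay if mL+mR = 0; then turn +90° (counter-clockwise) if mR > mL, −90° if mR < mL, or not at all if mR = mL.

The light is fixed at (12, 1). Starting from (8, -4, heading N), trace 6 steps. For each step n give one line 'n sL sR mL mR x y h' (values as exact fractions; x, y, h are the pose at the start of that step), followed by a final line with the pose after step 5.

n=0: pose=(8,-4,N); sL=100/29, sR=20; mL=-20, mR=240/29; mL+mR=-340/29 → advance -1; mR−mL=820/29 → turn +1·90°
n=1: pose=(8,-5,W); sL=200/117, sR=40/9; mL=-40/9, mR=160/117; mL+mR=-40/13 → advance -1; mR−mL=680/117 → turn +1·90°
n=2: pose=(9,-5,S); sL=25/8, sR=2; mL=-2, mR=-9/16; mL+mR=-41/16 → advance -1; mR−mL=23/16 → turn +1·90°
n=3: pose=(9,-4,E); sL=40, sR=40/13; mL=-40/13, mR=-240/13; mL+mR=-280/13 → advance -1; mR−mL=-200/13 → turn -1·90°
n=4: pose=(8,-4,S); sL=4, sR=100/49; mL=-100/49, mR=-48/49; mL+mR=-148/49 → advance -1; mR−mL=52/49 → turn +1·90°
n=5: pose=(8,-3,E); sL=40, sR=200/53; mL=-200/53, mR=-960/53; mL+mR=-1160/53 → advance -1; mR−mL=-760/53 → turn -1·90°

0 100/29 20 -20 240/29 8 -4 N
1 200/117 40/9 -40/9 160/117 8 -5 W
2 25/8 2 -2 -9/16 9 -5 S
3 40 40/13 -40/13 -240/13 9 -4 E
4 4 100/49 -100/49 -48/49 8 -4 S
5 40 200/53 -200/53 -960/53 8 -3 E
final 7 -3 S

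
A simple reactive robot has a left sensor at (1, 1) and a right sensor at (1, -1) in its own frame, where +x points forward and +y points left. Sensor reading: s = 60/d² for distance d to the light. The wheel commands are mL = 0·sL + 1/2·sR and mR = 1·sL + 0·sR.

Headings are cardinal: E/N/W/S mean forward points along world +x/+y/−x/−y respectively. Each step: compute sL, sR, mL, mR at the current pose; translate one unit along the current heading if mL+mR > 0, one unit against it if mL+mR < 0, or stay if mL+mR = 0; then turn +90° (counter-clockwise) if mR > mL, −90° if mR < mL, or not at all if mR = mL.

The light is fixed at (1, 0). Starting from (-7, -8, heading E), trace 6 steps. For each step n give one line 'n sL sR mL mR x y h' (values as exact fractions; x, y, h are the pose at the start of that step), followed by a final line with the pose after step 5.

n=0: pose=(-7,-8,E); sL=30/49, sR=6/13; mL=3/13, mR=30/49; mL+mR=537/637 → advance +1; mR−mL=243/637 → turn +1·90°
n=1: pose=(-6,-8,N); sL=60/113, sR=12/17; mL=6/17, mR=60/113; mL+mR=1698/1921 → advance +1; mR−mL=342/1921 → turn +1·90°
n=2: pose=(-6,-7,W); sL=15/32, sR=3/5; mL=3/10, mR=15/32; mL+mR=123/160 → advance +1; mR−mL=27/160 → turn +1·90°
n=3: pose=(-7,-7,S); sL=60/113, sR=12/29; mL=6/29, mR=60/113; mL+mR=2418/3277 → advance +1; mR−mL=1062/3277 → turn +1·90°
n=4: pose=(-7,-8,E); sL=30/49, sR=6/13; mL=3/13, mR=30/49; mL+mR=537/637 → advance +1; mR−mL=243/637 → turn +1·90°
n=5: pose=(-6,-8,N); sL=60/113, sR=12/17; mL=6/17, mR=60/113; mL+mR=1698/1921 → advance +1; mR−mL=342/1921 → turn +1·90°

0 30/49 6/13 3/13 30/49 -7 -8 E
1 60/113 12/17 6/17 60/113 -6 -8 N
2 15/32 3/5 3/10 15/32 -6 -7 W
3 60/113 12/29 6/29 60/113 -7 -7 S
4 30/49 6/13 3/13 30/49 -7 -8 E
5 60/113 12/17 6/17 60/113 -6 -8 N
final -6 -7 W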